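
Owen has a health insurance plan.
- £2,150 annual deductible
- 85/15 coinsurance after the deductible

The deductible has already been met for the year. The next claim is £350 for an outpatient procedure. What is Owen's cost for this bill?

With the deductible met, the entire £350 is subject to coinsurance.
Patient's 15% share of £350 is £52.50.

£52.50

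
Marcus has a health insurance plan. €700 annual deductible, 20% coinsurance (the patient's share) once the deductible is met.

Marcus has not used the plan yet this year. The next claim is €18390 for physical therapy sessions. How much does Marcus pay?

Nothing has been paid toward the €700 deductible, so the first €700 of this charge is applied there.
After the €700 deductible portion, €18390 − €700 = €17690 is subject to coinsurance.
Patient's 20% share of €17690 is €3538.
So the patient owes €700 + €3538 = €4238.

€4238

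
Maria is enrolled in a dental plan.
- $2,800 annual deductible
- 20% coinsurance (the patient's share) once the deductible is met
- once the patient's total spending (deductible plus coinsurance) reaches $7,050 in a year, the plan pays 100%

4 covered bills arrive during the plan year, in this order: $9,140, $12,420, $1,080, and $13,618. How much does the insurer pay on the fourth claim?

Bill 1, $9,140: deductible takes $2,800, $6,340 remains; 20% of $6,340 = $1,268. Patient owes $4,068 (running OOP $4,068). Insurer: $9,140 − $4,068 = $5,072.
Bill 2, $12,420: 20% coinsurance on $12,420 = $2,484. Patient pays $2,484; OOP now $6,552. Plan pays $12,420 − $2,484 = $9,936.
Bill 3, $1,080: deductible already satisfied, so patient's share is 20% × $1,080 = $216. Patient owes $216 (running OOP $6,768). Insurer: $1,080 − $216 = $864.
Bill 4, $13,618: 20% coinsurance on $13,618 = $2,723.60. OOP would hit $9,491.60 > $7,050, so the cap limits the patient to $7,050 − $6,768 = $282. Insurer: $13,618 − $282 = $13,336.

$13,336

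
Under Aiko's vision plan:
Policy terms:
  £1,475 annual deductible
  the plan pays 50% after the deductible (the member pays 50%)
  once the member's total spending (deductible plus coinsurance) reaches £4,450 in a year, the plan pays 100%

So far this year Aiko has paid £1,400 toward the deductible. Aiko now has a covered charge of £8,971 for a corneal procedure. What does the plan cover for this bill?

£5,921

Remaining deductible: £1,475 − £1,400 = £75.
After the £75 deductible portion, £8,971 − £75 = £8,896 is subject to coinsurance.
Member's 50% share of £8,896 is £4,448.
That puts the member's cost at £75 + £4,448 = £4,523 before any cap.
Adding £4,523 to the £1,400 already spent would give £5,923, which exceeds the £4,450 cap; the member pays just £4,450 − £1,400 = £3,050.
Insurer pays the balance: £8,971 − £3,050 = £5,921.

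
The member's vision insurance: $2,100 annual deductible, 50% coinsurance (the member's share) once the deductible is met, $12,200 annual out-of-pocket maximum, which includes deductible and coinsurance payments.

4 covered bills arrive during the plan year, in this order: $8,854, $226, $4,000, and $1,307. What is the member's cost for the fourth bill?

Claim 1 ($8,854): $2,100 finishes the deductible; $6,754 goes to coinsurance; 50% of $6,754 = $3,377. Member pays $5,477; OOP now $5,477.
Claim 2 ($226): 50% coinsurance on $226 = $113. Cost to member: $113. OOP to date $5,590.
Claim 3 ($4,000): deductible met; 50% of $4,000 = $2,000. Member pays $2,000; OOP now $7,590.
Claim 4 ($1,307): deductible already satisfied, so member's share is 50% × $1,307 = $653.50. Member owes $653.50 (running OOP $8,243.50).

$653.50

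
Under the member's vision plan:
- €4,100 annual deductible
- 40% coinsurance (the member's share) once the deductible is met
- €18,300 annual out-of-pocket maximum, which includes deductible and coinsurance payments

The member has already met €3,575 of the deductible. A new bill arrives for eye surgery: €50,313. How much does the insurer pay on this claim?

Remaining deductible: €4,100 − €3,575 = €525.
The remaining €49,788 (= €50,313 − €525) moves to coinsurance.
40% of €49,788 = €19,915.20 falls to the member.
So the member owes €525 + €19,915.20 = €20,440.20 before any cap.
Year-to-date out-of-pocket would reach €3,575 + €20,440.20 = €24,015.20, above the €18,300 maximum, so the member pays only €18,300 − €3,575 = €14,725.
Insurer pays the balance: €50,313 − €14,725 = €35,588.

€35,588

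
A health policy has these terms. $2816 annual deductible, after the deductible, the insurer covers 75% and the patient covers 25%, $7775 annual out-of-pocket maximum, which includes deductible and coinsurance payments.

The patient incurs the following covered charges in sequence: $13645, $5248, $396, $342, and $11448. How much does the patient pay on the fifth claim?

$755.25

Bill 1, $13645: $2816 to deductible, leaving $10829; coinsurance $10829 × 25% = $2707.25. Cost to patient: $5523.25. OOP to date $5523.25.
Bill 2, $5248: deductible already satisfied, so patient's share is 25% × $5248 = $1312. Patient pays $1312; OOP now $6835.25.
Bill 3, $396: 25% coinsurance on $396 = $99. Patient owes $99 (running OOP $6934.25).
Bill 4, $342: 25% coinsurance on $342 = $85.50. Patient pays $85.50; OOP now $7019.75.
Bill 5, $11448: 25% coinsurance on $11448 = $2862. That would push OOP to $9881.75, over the $7775 cap, so patient pays $7775 − $7019.75 = $755.25.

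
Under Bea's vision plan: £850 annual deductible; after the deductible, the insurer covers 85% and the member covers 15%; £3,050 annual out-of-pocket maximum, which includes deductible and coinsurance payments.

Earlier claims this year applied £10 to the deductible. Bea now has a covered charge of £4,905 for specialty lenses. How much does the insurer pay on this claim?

£10 of the £850 deductible is already met, leaving £840.
That leaves £4,905 − £840 = £4,065 for coinsurance.
Coinsurance: £4,065 × 15% = £609.75.
That puts the member's cost at £840 + £609.75 = £1,449.75 before any cap.
Total out-of-pocket so far would be £10 + £1,449.75 = £1,459.75, below the £3,050 cap — no reduction.
Insurer pays the balance: £4,905 − £1,449.75 = £3,455.25.

£3,455.25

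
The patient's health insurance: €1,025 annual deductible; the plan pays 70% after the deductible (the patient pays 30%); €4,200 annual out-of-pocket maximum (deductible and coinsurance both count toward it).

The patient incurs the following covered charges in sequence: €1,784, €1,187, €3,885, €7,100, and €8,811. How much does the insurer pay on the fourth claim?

€5,674.30

#1 (€1,784): €1,025 finishes the deductible; €759 goes to coinsurance; 30% of €759 = €227.70. Cost to patient: €1,252.70. OOP to date €1,252.70. Plan pays €1,784 − €1,252.70 = €531.30.
#2 (€1,187): 30% coinsurance on €1,187 = €356.10. Cost to patient: €356.10. OOP to date €1,608.80. Insurer: €1,187 − €356.10 = €830.90.
#3 (€3,885): 30% coinsurance on €3,885 = €1,165.50. Patient pays €1,165.50; OOP now €2,774.30. Plan pays €3,885 − €1,165.50 = €2,719.50.
#4 (€7,100): deductible already satisfied, so patient's share is 30% × €7,100 = €2,130. That would push OOP to €4,904.30, over the €4,200 cap, so patient pays €4,200 − €2,774.30 = €1,425.70. Insurer: €7,100 − €1,425.70 = €5,674.30.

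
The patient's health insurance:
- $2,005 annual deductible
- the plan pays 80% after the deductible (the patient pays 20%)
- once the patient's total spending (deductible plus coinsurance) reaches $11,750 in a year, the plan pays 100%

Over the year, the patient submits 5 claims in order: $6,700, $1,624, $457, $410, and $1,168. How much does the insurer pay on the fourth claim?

$328

#1 ($6,700): $2,005 to deductible, leaving $4,695; coinsurance $4,695 × 20% = $939. Cost to patient: $2,944. OOP to date $2,944. Insurer: $6,700 − $2,944 = $3,756.
#2 ($1,624): deductible already satisfied, so patient's share is 20% × $1,624 = $324.80. Patient pays $324.80; OOP now $3,268.80. Plan pays $1,624 − $324.80 = $1,299.20.
#3 ($457): deductible already satisfied, so patient's share is 20% × $457 = $91.40. Cost to patient: $91.40. OOP to date $3,360.20. Insurer: $457 − $91.40 = $365.60.
#4 ($410): deductible met; 20% of $410 = $82. Patient pays $82; OOP now $3,442.20. Plan pays $410 − $82 = $328.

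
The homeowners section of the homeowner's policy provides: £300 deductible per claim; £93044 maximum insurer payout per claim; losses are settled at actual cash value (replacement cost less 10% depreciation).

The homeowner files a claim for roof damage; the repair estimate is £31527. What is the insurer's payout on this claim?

£28074.30

Depreciate 10%: the covered value is £31527 × 0.9 = £28374.30.
After the deductible, £28374.30 − £300 = £28074.30 remains.
£28074.30 ≤ £93044, so the limit doesn't bind; insurer pays £28074.30.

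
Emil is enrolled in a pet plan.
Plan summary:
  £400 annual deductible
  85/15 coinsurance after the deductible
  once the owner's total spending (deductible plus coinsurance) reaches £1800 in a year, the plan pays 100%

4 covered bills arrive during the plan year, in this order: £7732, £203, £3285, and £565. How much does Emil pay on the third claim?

£269.75

#1 (£7732): deductible takes £400, £7332 remains; coinsurance £7332 × 15% = £1099.80. Cost to owner: £1499.80. OOP to date £1499.80.
#2 (£203): deductible already satisfied, so owner's share is 15% × £203 = £30.45. Cost to owner: £30.45. OOP to date £1530.25.
#3 (£3285): 15% coinsurance on £3285 = £492.75. That would push OOP to £2023, over the £1800 cap, so owner pays £1800 − £1530.25 = £269.75.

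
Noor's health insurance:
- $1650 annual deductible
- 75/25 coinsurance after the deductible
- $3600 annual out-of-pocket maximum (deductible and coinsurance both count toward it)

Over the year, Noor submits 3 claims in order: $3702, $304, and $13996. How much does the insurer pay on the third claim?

Bill 1, $3702: deductible takes $1650, $2052 remains; coinsurance $2052 × 25% = $513. Patient pays $2163; OOP now $2163. Plan pays $3702 − $2163 = $1539.
Bill 2, $304: deductible already satisfied, so patient's share is 25% × $304 = $76. Patient pays $76; OOP now $2239. Plan pays $304 − $76 = $228.
Bill 3, $13996: deductible already satisfied, so patient's share is 25% × $13996 = $3499. OOP would hit $5738 > $3600, so the cap limits the patient to $3600 − $2239 = $1361. Insurer: $13996 − $1361 = $12635.

$12635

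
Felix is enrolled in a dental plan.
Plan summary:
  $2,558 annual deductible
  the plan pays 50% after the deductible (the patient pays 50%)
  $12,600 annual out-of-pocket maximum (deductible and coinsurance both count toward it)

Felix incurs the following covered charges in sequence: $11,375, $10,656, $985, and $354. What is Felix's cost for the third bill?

$305.50

Claim 1 ($11,375): $2,558 finishes the deductible; $8,817 goes to coinsurance; coinsurance $8,817 × 50% = $4,408.50. Patient owes $6,966.50 (running OOP $6,966.50).
Claim 2 ($10,656): deductible met; 50% of $10,656 = $5,328. Patient pays $5,328; OOP now $12,294.50.
Claim 3 ($985): deductible already satisfied, so patient's share is 50% × $985 = $492.50. That would push OOP to $12,787, over the $12,600 cap, so patient pays $12,600 − $12,294.50 = $305.50.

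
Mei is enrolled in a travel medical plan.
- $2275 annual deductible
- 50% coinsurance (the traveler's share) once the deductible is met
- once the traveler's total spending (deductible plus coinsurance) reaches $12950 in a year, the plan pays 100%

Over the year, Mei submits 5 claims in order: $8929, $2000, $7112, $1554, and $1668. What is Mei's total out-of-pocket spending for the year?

#1 ($8929): $2275 to deductible, leaving $6654; 50% of $6654 = $3327. Traveler pays $5602; OOP now $5602.
#2 ($2000): deductible met; 50% of $2000 = $1000. Traveler owes $1000 (running OOP $6602).
#3 ($7112): deductible already satisfied, so traveler's share is 50% × $7112 = $3556. Traveler pays $3556; OOP now $10158.
#4 ($1554): deductible already satisfied, so traveler's share is 50% × $1554 = $777. Cost to traveler: $777. OOP to date $10935.
#5 ($1668): 50% coinsurance on $1668 = $834. Cost to traveler: $834. OOP to date $11769.
Total paid by the traveler: $5602 + $1000 + $3556 + $777 + $834 = $11769.

$11769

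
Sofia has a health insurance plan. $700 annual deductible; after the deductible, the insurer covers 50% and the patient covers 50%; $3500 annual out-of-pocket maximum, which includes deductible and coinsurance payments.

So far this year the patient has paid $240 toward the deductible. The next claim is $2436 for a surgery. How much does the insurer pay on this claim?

$988

Deductible still to meet: $700 − $240 = $460.
That leaves $2436 − $460 = $1976 for coinsurance.
Coinsurance: $1976 × 50% = $988.
That puts the patient's cost at $460 + $988 = $1448 before any cap.
Year-to-date out-of-pocket becomes $240 + $1448 = $1688, still under the $3500 maximum, so no cap applies.
Insurer pays the balance: $2436 − $1448 = $988.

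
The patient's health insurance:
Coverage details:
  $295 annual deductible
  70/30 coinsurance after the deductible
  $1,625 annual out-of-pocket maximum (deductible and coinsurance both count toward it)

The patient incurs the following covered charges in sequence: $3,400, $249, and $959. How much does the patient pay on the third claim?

$287.70

#1 ($3,400): $295 finishes the deductible; $3,105 goes to coinsurance; coinsurance $3,105 × 30% = $931.50. Patient pays $1,226.50; OOP now $1,226.50.
#2 ($249): 30% coinsurance on $249 = $74.70. Cost to patient: $74.70. OOP to date $1,301.20.
#3 ($959): 30% coinsurance on $959 = $287.70. Patient owes $287.70 (running OOP $1,588.90).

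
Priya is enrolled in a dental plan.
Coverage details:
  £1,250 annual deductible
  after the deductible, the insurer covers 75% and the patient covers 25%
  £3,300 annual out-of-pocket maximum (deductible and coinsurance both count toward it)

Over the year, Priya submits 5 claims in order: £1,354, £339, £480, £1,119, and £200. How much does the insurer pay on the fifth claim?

£150

Claim 1 — £1,354: deductible takes £1,250, £104 remains; 25% of £104 = £26. Patient owes £1,276 (running OOP £1,276). Plan pays £1,354 − £1,276 = £78.
Claim 2 — £339: 25% coinsurance on £339 = £84.75. Patient pays £84.75; OOP now £1,360.75. Insurer: £339 − £84.75 = £254.25.
Claim 3 — £480: deductible met; 25% of £480 = £120. Patient owes £120 (running OOP £1,480.75). Plan pays £480 − £120 = £360.
Claim 4 — £1,119: 25% coinsurance on £1,119 = £279.75. Patient pays £279.75; OOP now £1,760.50. Insurer: £1,119 − £279.75 = £839.25.
Claim 5 — £200: 25% coinsurance on £200 = £50. Patient pays £50; OOP now £1,810.50. Plan pays £200 − £50 = £150.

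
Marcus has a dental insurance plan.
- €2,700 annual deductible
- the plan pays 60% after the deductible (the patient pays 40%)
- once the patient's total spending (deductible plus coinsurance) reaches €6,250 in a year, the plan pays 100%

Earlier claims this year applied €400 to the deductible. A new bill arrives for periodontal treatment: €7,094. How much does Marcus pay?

€400 of the €2,700 deductible is already met, leaving €2,300.
The remaining €4,794 (= €7,094 − €2,300) moves to coinsurance.
Patient's 40% share of €4,794 is €1,917.60.
So the patient owes €2,300 + €1,917.60 = €4,217.60 before any cap.
Cumulative spending €400 + €4,217.60 = €4,617.60 stays under the €6,250 maximum.

€4,217.60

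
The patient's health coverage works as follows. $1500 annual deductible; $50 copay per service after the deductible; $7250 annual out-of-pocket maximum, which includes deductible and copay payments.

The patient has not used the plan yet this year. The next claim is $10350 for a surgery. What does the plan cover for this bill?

$8800

Deductible not yet touched, so the first $1500 of the bill goes to the deductible.
That leaves $10350 − $1500 = $8850 for the copay.
Copay on this service: $50.
That puts the patient's cost at $1500 + $50 = $1550 before any cap.
Cumulative spending $0 + $1550 = $1550 stays under the $7250 maximum.
The plan picks up $10350 − $1550 = $8800.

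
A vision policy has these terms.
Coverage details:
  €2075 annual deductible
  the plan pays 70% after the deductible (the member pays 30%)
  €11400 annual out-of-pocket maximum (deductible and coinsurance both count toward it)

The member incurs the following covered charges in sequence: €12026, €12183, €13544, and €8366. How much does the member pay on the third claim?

Claim 1 — €12026: €2075 finishes the deductible; €9951 goes to coinsurance; 30% of €9951 = €2985.30. Cost to member: €5060.30. OOP to date €5060.30.
Claim 2 — €12183: deductible met; 30% of €12183 = €3654.90. Cost to member: €3654.90. OOP to date €8715.20.
Claim 3 — €13544: 30% coinsurance on €13544 = €4063.20. That would push OOP to €12778.40, over the €11400 cap, so member pays €11400 − €8715.20 = €2684.80.

€2684.80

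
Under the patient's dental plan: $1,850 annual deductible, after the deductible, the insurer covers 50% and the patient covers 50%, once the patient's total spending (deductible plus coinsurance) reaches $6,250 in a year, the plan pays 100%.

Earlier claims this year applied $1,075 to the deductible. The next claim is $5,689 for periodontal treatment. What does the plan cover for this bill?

Deductible still to meet: $1,850 − $1,075 = $775.
After the $775 deductible portion, $5,689 − $775 = $4,914 is subject to coinsurance.
Coinsurance: $4,914 × 50% = $2,457.
Patient responsibility before any cap: $775 + $2,457 = $3,232.
Total out-of-pocket so far would be $1,075 + $3,232 = $4,307, below the $6,250 cap — no reduction.
Insurer pays the balance: $5,689 − $3,232 = $2,457.

$2,457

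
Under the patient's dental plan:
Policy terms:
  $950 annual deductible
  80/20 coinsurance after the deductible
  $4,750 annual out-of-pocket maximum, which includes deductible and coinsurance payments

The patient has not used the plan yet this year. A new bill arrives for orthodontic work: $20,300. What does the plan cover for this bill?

The full $950 deductible is still open; $950 of this bill applies to it.
The remaining $19,350 (= $20,300 − $950) moves to coinsurance.
20% of $19,350 = $3,870 falls to the patient.
So the patient owes $950 + $3,870 = $4,820 before any cap.
Adding $4,820 to the $0 already spent would give $4,820, which exceeds the $4,750 cap; the patient pays just $4,750 − $0 = $4,750.
The plan picks up $20,300 − $4,750 = $15,550.

$15,550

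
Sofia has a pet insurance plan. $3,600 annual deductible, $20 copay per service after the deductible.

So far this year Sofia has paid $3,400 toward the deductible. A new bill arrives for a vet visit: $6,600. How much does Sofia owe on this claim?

$3,400 of the $3,600 deductible is already met, leaving $200.
That leaves $6,600 − $200 = $6,400 for the copay.
Copay on this service: $20.
That puts the owner's cost at $200 + $20 = $220.

$220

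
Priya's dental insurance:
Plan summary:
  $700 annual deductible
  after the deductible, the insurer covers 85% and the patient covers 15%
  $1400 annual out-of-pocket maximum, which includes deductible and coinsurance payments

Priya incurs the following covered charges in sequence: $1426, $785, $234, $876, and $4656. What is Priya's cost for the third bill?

Claim 1 ($1426): $700 to deductible, leaving $726; coinsurance $726 × 15% = $108.90. Patient pays $808.90; OOP now $808.90.
Claim 2 ($785): 15% coinsurance on $785 = $117.75. Patient pays $117.75; OOP now $926.65.
Claim 3 ($234): 15% coinsurance on $234 = $35.10. Patient owes $35.10 (running OOP $961.75).

$35.10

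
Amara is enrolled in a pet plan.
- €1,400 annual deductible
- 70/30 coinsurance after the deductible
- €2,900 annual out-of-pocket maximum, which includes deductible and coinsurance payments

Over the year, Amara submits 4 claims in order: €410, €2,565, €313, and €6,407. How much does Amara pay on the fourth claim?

Claim 1 — €410: all of it applies to the deductible. Owner owes €410 (running OOP €410).
Claim 2 — €2,565: deductible takes €990, €1,575 remains; coinsurance €1,575 × 30% = €472.50. Owner pays €1,462.50; OOP now €1,872.50.
Claim 3 — €313: 30% coinsurance on €313 = €93.90. Owner owes €93.90 (running OOP €1,966.40).
Claim 4 — €6,407: deductible already satisfied, so owner's share is 30% × €6,407 = €1,922.10. That would push OOP to €3,888.50, over the €2,900 cap, so owner pays €2,900 − €1,966.40 = €933.60.

€933.60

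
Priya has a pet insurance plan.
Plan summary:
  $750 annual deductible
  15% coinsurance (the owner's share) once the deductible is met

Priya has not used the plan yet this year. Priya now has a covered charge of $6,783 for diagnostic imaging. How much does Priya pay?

Deductible not yet touched, so the first $750 of the bill goes to the deductible.
After the $750 deductible portion, $6,783 − $750 = $6,033 is subject to coinsurance.
Coinsurance: $6,033 × 15% = $904.95.
Owner responsibility: $750 + $904.95 = $1,654.95.

$1,654.95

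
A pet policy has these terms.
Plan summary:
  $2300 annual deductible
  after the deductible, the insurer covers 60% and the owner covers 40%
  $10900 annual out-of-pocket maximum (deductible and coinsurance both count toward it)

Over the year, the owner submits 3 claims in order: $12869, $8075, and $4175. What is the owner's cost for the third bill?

$1142.40

#1 ($12869): $2300 to deductible, leaving $10569; 40% of $10569 = $4227.60. Cost to owner: $6527.60. OOP to date $6527.60.
#2 ($8075): deductible met; 40% of $8075 = $3230. Owner pays $3230; OOP now $9757.60.
#3 ($4175): deductible met; 40% of $4175 = $1670. Adding that to $9757.60 gives $11427.60, past the $10900 cap; owner pays only $10900 − $9757.60 = $1142.40.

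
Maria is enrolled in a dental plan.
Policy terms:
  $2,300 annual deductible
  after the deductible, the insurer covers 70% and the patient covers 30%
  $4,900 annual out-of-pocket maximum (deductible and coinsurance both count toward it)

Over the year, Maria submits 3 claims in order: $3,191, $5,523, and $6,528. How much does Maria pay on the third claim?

$675.80

Claim 1 — $3,191: $2,300 finishes the deductible; $891 goes to coinsurance; coinsurance $891 × 30% = $267.30. Patient owes $2,567.30 (running OOP $2,567.30).
Claim 2 — $5,523: 30% coinsurance on $5,523 = $1,656.90. Patient owes $1,656.90 (running OOP $4,224.20).
Claim 3 — $6,528: deductible already satisfied, so patient's share is 30% × $6,528 = $1,958.40. That would push OOP to $6,182.60, over the $4,900 cap, so patient pays $4,900 − $4,224.20 = $675.80.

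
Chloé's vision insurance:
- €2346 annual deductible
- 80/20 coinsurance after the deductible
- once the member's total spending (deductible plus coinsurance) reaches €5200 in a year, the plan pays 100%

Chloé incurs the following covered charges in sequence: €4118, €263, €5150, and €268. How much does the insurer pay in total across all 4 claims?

€5962.40

Claim 1 (€4118): €2346 to deductible, leaving €1772; coinsurance €1772 × 20% = €354.40. Member owes €2700.40 (running OOP €2700.40). Insurer: €4118 − €2700.40 = €1417.60.
Claim 2 (€263): deductible already satisfied, so member's share is 20% × €263 = €52.60. Cost to member: €52.60. OOP to date €2753. Plan pays €263 − €52.60 = €210.40.
Claim 3 (€5150): deductible already satisfied, so member's share is 20% × €5150 = €1030. Member pays €1030; OOP now €3783. Plan pays €5150 − €1030 = €4120.
Claim 4 (€268): deductible already satisfied, so member's share is 20% × €268 = €53.60. Cost to member: €53.60. OOP to date €3836.60. Plan pays €268 − €53.60 = €214.40.
Insurer total: €1417.60 + €210.40 + €4120 + €214.40 = €5962.40.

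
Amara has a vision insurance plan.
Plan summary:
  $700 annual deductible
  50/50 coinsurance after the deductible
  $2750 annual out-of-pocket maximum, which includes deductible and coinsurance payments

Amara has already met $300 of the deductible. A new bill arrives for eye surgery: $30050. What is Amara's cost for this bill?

Remaining deductible: $700 − $300 = $400.
That leaves $30050 − $400 = $29650 for coinsurance.
50% of $29650 = $14825 falls to the member.
Member responsibility before any cap: $400 + $14825 = $15225.
That would bring total out-of-pocket to $15525, past the $2750 cap. The member is capped at $2750 − $300 = $2450 on this claim.

$2450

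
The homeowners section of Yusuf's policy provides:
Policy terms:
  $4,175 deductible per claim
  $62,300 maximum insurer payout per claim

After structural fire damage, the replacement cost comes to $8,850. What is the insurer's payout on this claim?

$4,675

After the deductible, $8,850 − $4,175 = $4,675 remains.
That's under the $62,300 cap, so the insurer reimburses the full $4,675.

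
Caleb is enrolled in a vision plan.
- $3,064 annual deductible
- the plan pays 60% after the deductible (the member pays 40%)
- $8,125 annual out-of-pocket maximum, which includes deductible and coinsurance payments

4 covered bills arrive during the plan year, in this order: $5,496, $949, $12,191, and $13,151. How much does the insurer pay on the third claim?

$8,482.40

Claim 1 ($5,496): $3,064 finishes the deductible; $2,432 goes to coinsurance; member's 40% is $972.80. Member owes $4,036.80 (running OOP $4,036.80). Plan pays $5,496 − $4,036.80 = $1,459.20.
Claim 2 ($949): deductible met; 40% of $949 = $379.60. Cost to member: $379.60. OOP to date $4,416.40. Plan pays $949 − $379.60 = $569.40.
Claim 3 ($12,191): 40% coinsurance on $12,191 = $4,876.40. Adding that to $4,416.40 gives $9,292.80, past the $8,125 cap; member pays only $8,125 − $4,416.40 = $3,708.60. Plan pays $12,191 − $3,708.60 = $8,482.40.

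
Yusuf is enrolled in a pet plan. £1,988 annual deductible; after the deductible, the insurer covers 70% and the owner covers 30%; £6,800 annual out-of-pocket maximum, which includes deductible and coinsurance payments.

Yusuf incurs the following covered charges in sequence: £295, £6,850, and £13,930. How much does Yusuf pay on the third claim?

£3,264.90

Claim 1 — £295: all of it applies to the deductible. Owner pays £295; OOP now £295.
Claim 2 — £6,850: £1,693 finishes the deductible; £5,157 goes to coinsurance; owner's 30% is £1,547.10. Cost to owner: £3,240.10. OOP to date £3,535.10.
Claim 3 — £13,930: 30% coinsurance on £13,930 = £4,179. That would push OOP to £7,714.10, over the £6,800 cap, so owner pays £6,800 − £3,535.10 = £3,264.90.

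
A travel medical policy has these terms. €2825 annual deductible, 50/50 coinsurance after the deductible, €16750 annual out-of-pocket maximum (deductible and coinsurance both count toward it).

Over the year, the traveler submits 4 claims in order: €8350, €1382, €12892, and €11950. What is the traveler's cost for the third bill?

Bill 1, €8350: €2825 finishes the deductible; €5525 goes to coinsurance; coinsurance €5525 × 50% = €2762.50. Cost to traveler: €5587.50. OOP to date €5587.50.
Bill 2, €1382: deductible already satisfied, so traveler's share is 50% × €1382 = €691. Traveler owes €691 (running OOP €6278.50).
Bill 3, €12892: 50% coinsurance on €12892 = €6446. Cost to traveler: €6446. OOP to date €12724.50.

€6446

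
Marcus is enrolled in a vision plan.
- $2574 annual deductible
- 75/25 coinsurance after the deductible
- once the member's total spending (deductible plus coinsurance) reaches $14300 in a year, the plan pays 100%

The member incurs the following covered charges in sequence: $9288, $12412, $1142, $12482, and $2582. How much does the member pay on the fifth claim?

$645.50

Claim 1 ($9288): $2574 to deductible, leaving $6714; member's 25% is $1678.50. Cost to member: $4252.50. OOP to date $4252.50.
Claim 2 ($12412): deductible already satisfied, so member's share is 25% × $12412 = $3103. Member pays $3103; OOP now $7355.50.
Claim 3 ($1142): 25% coinsurance on $1142 = $285.50. Member owes $285.50 (running OOP $7641).
Claim 4 ($12482): deductible met; 25% of $12482 = $3120.50. Member pays $3120.50; OOP now $10761.50.
Claim 5 ($2582): 25% coinsurance on $2582 = $645.50. Member pays $645.50; OOP now $11407.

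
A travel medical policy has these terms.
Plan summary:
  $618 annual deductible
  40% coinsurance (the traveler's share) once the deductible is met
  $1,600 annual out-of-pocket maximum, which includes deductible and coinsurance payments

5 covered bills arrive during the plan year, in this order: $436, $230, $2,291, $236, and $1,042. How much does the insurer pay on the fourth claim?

$189.60

Claim 1 — $436: all of it applies to the deductible. Traveler pays $436; OOP now $436. Insurer: $436 − $436 = $0.
Claim 2 — $230: $182 finishes the deductible; $48 goes to coinsurance; coinsurance $48 × 40% = $19.20. Cost to traveler: $201.20. OOP to date $637.20. Insurer: $230 − $201.20 = $28.80.
Claim 3 — $2,291: 40% coinsurance on $2,291 = $916.40. Traveler owes $916.40 (running OOP $1,553.60). Insurer: $2,291 − $916.40 = $1,374.60.
Claim 4 — $236: 40% coinsurance on $236 = $94.40. That would push OOP to $1,648, over the $1,600 cap, so traveler pays $1,600 − $1,553.60 = $46.40. Plan pays $236 − $46.40 = $189.60.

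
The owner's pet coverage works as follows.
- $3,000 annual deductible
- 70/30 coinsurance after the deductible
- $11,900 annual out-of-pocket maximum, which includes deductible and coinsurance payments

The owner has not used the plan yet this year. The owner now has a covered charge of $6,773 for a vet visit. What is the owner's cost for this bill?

Nothing has been paid toward the $3,000 deductible, so the first $3,000 of this charge is applied there.
After the $3,000 deductible portion, $6,773 − $3,000 = $3,773 is subject to coinsurance.
30% of $3,773 = $1,131.90 falls to the owner.
So the owner owes $3,000 + $1,131.90 = $4,131.90 before any cap.
Year-to-date out-of-pocket becomes $0 + $4,131.90 = $4,131.90, still under the $11,900 maximum, so no cap applies.

$4,131.90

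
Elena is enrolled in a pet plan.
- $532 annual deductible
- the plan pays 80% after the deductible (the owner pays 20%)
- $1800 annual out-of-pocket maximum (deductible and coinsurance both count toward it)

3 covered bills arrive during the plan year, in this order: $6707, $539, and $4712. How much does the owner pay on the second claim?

$33

#1 ($6707): deductible takes $532, $6175 remains; owner's 20% is $1235. Owner owes $1767 (running OOP $1767).
#2 ($539): 20% coinsurance on $539 = $107.80. OOP would hit $1874.80 > $1800, so the cap limits the owner to $1800 − $1767 = $33.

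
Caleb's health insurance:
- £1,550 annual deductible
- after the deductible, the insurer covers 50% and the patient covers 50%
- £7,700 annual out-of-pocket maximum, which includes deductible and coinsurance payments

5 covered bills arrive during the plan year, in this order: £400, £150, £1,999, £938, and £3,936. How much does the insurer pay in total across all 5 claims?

£2,936.50

Claim 1 (£400): all of it applies to the deductible. Patient owes £400 (running OOP £400). Plan pays £400 − £400 = £0.
Claim 2 (£150): fully absorbed by the deductible. Patient owes £150 (running OOP £550). Plan pays £150 − £150 = £0.
Claim 3 (£1,999): £1,000 finishes the deductible; £999 goes to coinsurance; 50% of £999 = £499.50. Cost to patient: £1,499.50. OOP to date £2,049.50. Plan pays £1,999 − £1,499.50 = £499.50.
Claim 4 (£938): deductible already satisfied, so patient's share is 50% × £938 = £469. Cost to patient: £469. OOP to date £2,518.50. Plan pays £938 − £469 = £469.
Claim 5 (£3,936): 50% coinsurance on £3,936 = £1,968. Patient pays £1,968; OOP now £4,486.50. Plan pays £3,936 − £1,968 = £1,968.
Insurer total: £0 + £0 + £499.50 + £469 + £1,968 = £2,936.50.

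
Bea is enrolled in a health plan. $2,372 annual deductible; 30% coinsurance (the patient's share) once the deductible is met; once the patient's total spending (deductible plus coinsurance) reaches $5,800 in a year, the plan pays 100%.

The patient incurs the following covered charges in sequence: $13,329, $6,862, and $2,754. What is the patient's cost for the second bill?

$140.90

#1 ($13,329): $2,372 to deductible, leaving $10,957; 30% of $10,957 = $3,287.10. Patient owes $5,659.10 (running OOP $5,659.10).
#2 ($6,862): deductible already satisfied, so patient's share is 30% × $6,862 = $2,058.60. Adding that to $5,659.10 gives $7,717.70, past the $5,800 cap; patient pays only $5,800 − $5,659.10 = $140.90.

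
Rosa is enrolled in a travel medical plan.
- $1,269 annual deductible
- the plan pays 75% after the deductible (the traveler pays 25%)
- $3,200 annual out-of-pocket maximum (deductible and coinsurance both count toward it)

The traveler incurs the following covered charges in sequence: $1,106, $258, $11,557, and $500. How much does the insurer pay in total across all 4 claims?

$10,221

Bill 1, $1,106: all of it applies to the deductible. Traveler owes $1,106 (running OOP $1,106). Plan pays $1,106 − $1,106 = $0.
Bill 2, $258: $163 to deductible, leaving $95; coinsurance $95 × 25% = $23.75. Traveler owes $186.75 (running OOP $1,292.75). Insurer: $258 − $186.75 = $71.25.
Bill 3, $11,557: deductible met; 25% of $11,557 = $2,889.25. OOP would hit $4,182 > $3,200, so the cap limits the traveler to $3,200 − $1,292.75 = $1,907.25. Insurer: $11,557 − $1,907.25 = $9,649.75.
Bill 4, $500: 25% coinsurance on $500 = $125. Adding that to $3,200 gives $3,325, past the $3,200 cap; traveler pays only $3,200 − $3,200 = $0. Insurer: $500 − $0 = $500.
Insurer total = bills − traveler's total = $13,421 − $3,200 = $10,221.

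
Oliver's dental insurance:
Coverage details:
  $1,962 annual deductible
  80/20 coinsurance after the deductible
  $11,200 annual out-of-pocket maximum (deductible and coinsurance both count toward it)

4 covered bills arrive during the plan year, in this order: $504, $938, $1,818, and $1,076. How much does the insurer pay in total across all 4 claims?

Claim 1 ($504): fully absorbed by the deductible. Patient pays $504; OOP now $504. Insurer: $504 − $504 = $0.
Claim 2 ($938): all of it applies to the deductible. Patient pays $938; OOP now $1,442. Plan pays $938 − $938 = $0.
Claim 3 ($1,818): $520 finishes the deductible; $1,298 goes to coinsurance; 20% of $1,298 = $259.60. Patient owes $779.60 (running OOP $2,221.60). Insurer: $1,818 − $779.60 = $1,038.40.
Claim 4 ($1,076): deductible already satisfied, so patient's share is 20% × $1,076 = $215.20. Cost to patient: $215.20. OOP to date $2,436.80. Insurer: $1,076 − $215.20 = $860.80.
Insurer total: $0 + $0 + $1,038.40 + $860.80 = $1,899.20.

$1,899.20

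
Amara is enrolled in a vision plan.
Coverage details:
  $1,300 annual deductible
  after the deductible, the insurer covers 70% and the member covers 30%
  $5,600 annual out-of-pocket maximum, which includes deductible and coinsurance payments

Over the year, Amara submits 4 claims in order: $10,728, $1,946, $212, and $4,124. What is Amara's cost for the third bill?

#1 ($10,728): $1,300 to deductible, leaving $9,428; member's 30% is $2,828.40. Cost to member: $4,128.40. OOP to date $4,128.40.
#2 ($1,946): deductible already satisfied, so member's share is 30% × $1,946 = $583.80. Member owes $583.80 (running OOP $4,712.20).
#3 ($212): deductible already satisfied, so member's share is 30% × $212 = $63.60. Member pays $63.60; OOP now $4,775.80.

$63.60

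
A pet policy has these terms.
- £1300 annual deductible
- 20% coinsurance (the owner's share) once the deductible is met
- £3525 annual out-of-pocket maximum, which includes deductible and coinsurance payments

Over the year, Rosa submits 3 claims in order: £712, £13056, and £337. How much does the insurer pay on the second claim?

Claim 1 — £712: fully absorbed by the deductible. Owner pays £712; OOP now £712. Insurer: £712 − £712 = £0.
Claim 2 — £13056: £588 finishes the deductible; £12468 goes to coinsurance; coinsurance £12468 × 20% = £2493.60. Claim cost before the cap: £588 + £2493.60 = £3081.60. Adding that to £712 gives £3793.60, past the £3525 cap; owner pays only £3525 − £712 = £2813. Plan pays £13056 − £2813 = £10243.

£10243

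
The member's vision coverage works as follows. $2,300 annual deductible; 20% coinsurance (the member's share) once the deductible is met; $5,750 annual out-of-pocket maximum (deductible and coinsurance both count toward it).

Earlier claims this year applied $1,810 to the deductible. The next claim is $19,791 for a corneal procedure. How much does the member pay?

Remaining deductible: $2,300 − $1,810 = $490.
The remaining $19,301 (= $19,791 − $490) moves to coinsurance.
20% of $19,301 = $3,860.20 falls to the member.
That puts the member's cost at $490 + $3,860.20 = $4,350.20 before any cap.
That would bring total out-of-pocket to $6,160.20, past the $5,750 cap. The member is capped at $5,750 − $1,810 = $3,940 on this claim.

$3,940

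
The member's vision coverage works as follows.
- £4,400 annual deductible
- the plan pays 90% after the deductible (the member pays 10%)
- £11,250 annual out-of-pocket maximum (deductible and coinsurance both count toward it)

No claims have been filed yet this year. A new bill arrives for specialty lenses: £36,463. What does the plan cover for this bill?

£28,856.70

Nothing has been paid toward the £4,400 deductible, so the first £4,400 of this charge is applied there.
The remaining £32,063 (= £36,463 − £4,400) moves to coinsurance.
Member's 10% share of £32,063 is £3,206.30.
Member responsibility before any cap: £4,400 + £3,206.30 = £7,606.30.
Year-to-date out-of-pocket becomes £0 + £7,606.30 = £7,606.30, still under the £11,250 maximum, so no cap applies.
The plan picks up £36,463 − £7,606.30 = £28,856.70.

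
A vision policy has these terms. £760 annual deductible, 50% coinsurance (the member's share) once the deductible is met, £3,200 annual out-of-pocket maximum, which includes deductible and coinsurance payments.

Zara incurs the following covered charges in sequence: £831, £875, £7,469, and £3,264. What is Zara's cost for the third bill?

£1,967

#1 (£831): £760 to deductible, leaving £71; member's 50% is £35.50. Member pays £795.50; OOP now £795.50.
#2 (£875): deductible already satisfied, so member's share is 50% × £875 = £437.50. Member pays £437.50; OOP now £1,233.
#3 (£7,469): 50% coinsurance on £7,469 = £3,734.50. Adding that to £1,233 gives £4,967.50, past the £3,200 cap; member pays only £3,200 − £1,233 = £1,967.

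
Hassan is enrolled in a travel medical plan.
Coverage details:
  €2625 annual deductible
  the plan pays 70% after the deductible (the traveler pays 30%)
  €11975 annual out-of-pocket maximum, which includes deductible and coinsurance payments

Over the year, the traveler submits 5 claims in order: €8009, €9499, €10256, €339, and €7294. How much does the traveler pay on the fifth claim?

€1706.60

Claim 1 — €8009: €2625 finishes the deductible; €5384 goes to coinsurance; coinsurance €5384 × 30% = €1615.20. Cost to traveler: €4240.20. OOP to date €4240.20.
Claim 2 — €9499: deductible already satisfied, so traveler's share is 30% × €9499 = €2849.70. Cost to traveler: €2849.70. OOP to date €7089.90.
Claim 3 — €10256: deductible already satisfied, so traveler's share is 30% × €10256 = €3076.80. Cost to traveler: €3076.80. OOP to date €10166.70.
Claim 4 — €339: deductible met; 30% of €339 = €101.70. Traveler owes €101.70 (running OOP €10268.40).
Claim 5 — €7294: 30% coinsurance on €7294 = €2188.20. That would push OOP to €12456.60, over the €11975 cap, so traveler pays €11975 − €10268.40 = €1706.60.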